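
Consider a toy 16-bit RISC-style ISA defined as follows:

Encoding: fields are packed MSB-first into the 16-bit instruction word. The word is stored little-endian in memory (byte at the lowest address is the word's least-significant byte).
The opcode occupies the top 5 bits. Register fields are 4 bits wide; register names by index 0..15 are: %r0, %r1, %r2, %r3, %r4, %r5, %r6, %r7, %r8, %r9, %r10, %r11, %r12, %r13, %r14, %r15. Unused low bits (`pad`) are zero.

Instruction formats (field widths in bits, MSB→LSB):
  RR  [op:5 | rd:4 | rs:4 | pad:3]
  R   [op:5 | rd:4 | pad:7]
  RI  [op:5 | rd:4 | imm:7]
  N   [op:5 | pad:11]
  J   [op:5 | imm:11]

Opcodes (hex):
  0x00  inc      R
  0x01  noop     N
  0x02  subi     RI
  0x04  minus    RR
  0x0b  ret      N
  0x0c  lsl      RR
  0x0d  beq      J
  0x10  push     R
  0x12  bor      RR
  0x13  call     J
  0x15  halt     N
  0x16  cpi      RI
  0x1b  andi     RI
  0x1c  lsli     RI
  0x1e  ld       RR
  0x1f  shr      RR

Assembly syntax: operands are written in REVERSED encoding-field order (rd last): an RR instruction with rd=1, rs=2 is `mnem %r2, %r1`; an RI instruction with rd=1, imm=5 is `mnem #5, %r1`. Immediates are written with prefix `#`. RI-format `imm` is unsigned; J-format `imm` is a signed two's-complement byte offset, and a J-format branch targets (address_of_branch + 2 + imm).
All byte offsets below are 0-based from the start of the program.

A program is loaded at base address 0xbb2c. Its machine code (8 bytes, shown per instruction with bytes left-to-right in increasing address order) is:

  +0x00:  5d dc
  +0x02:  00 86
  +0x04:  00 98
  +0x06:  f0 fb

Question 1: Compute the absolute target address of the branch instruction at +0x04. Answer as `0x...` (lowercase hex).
0xbb32

off 0x04: read 00 98 as little → 0x9800
  op=0x9800>>11=0x13 ⇒ call (J)
  imm: (w>>0)&0x7ff=0x0 → #0
  target = base 0xbb2c + off 0x04 + 2 + imm 0 = 0xbb32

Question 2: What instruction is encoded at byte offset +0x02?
off 0x02: read 00 86 as little → 0x8600
  opcode bits[15:11]=0x10: push/R
  [10:7] rd=12 = %r12

push %r12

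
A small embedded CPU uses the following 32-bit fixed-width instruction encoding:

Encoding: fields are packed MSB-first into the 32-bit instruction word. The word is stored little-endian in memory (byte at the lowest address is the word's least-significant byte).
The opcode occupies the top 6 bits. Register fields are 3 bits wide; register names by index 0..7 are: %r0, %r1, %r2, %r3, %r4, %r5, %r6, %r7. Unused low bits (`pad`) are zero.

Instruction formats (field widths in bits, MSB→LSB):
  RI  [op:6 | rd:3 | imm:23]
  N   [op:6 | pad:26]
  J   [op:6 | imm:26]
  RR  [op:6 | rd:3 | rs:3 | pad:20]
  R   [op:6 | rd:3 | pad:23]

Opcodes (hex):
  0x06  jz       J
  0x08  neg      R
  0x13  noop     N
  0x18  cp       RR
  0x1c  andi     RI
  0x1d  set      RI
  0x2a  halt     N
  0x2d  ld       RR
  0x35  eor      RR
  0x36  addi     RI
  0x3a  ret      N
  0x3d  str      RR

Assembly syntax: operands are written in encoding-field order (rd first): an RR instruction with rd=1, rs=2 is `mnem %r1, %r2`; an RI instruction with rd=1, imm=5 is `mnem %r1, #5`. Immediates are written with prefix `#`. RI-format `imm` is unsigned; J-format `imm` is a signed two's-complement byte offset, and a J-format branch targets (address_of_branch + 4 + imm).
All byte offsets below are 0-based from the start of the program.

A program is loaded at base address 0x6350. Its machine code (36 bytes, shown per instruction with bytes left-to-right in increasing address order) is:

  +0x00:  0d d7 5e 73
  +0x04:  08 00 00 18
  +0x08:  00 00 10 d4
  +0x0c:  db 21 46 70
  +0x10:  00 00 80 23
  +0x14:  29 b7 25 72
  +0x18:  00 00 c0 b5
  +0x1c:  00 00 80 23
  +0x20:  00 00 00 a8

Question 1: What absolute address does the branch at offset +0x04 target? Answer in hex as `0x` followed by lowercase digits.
off 0x04: read 08 00 00 18 as little → 0x18000008
  opcode bits[31:26]=0x6: jz/J
  [25:0] imm=8 = #8
  target = base 0x6350 + off 0x04 + 4 + imm 8 = 0x6360

0x6360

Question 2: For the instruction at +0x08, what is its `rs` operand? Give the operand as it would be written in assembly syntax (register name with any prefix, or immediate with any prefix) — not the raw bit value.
%r1

off 0x08: read 00 00 10 d4 as little → 0xd4100000
  top 6b → 0x35 → eor [RR]
  [25:23] rd=0 = %r0
  [22:20] rs=1 = %r1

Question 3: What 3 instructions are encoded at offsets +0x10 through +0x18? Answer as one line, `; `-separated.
neg %r7; andi %r4, #2471721; ld %r3, %r4

off 0x10: read 00 00 80 23 as little → 0x23800000
  op=0x23800000>>26=0x8 ⇒ neg (R)
  rd: (w>>23)&0x7=0x7 → %r7
off 0x14: read 29 b7 25 72 as little → 0x7225b729
  op=0x7225b729>>26=0x1c ⇒ andi (RI)
  rd: (w>>23)&0x7=0x4 → %r4
  imm: (w>>0)&0x7fffff=0x25b729 → #2471721
off 0x18: read 00 00 c0 b5 as little → 0xb5c00000
  op=0xb5c00000>>26=0x2d ⇒ ld (RR)
  rd: (w>>23)&0x7=0x3 → %r3
  rs: (w>>20)&0x7=0x4 → %r4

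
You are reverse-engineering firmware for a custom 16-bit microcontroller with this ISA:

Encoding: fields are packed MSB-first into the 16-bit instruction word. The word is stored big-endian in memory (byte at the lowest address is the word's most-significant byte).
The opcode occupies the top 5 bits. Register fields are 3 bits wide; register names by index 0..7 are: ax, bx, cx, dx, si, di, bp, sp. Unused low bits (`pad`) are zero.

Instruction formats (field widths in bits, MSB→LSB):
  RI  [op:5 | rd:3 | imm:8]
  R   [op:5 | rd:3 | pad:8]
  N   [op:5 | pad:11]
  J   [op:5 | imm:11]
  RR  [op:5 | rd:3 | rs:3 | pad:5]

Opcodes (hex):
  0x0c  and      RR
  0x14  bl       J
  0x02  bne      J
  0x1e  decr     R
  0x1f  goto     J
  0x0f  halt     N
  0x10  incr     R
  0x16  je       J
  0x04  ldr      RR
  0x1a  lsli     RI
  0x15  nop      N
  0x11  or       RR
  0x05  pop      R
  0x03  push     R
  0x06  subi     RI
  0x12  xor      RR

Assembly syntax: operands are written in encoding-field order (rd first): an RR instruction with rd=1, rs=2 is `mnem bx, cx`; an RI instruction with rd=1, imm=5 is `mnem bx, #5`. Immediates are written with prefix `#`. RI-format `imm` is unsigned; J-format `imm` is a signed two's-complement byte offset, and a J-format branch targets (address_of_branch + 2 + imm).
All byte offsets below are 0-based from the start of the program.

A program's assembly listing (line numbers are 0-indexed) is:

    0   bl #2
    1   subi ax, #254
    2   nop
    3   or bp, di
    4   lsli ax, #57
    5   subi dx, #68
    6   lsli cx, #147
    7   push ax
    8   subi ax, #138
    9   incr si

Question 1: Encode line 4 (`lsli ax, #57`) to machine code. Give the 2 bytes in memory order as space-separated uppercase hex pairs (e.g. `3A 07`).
D0 39

L4: lsli op=0x1a:5|rd=0:3|imm=57:8 ⇒ 0xd039 ⇒ big d0 39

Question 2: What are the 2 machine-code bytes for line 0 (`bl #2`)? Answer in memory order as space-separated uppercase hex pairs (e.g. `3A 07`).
0. bl fields op=0x14:5|imm=2:11 → word a002h → a0 02

A0 02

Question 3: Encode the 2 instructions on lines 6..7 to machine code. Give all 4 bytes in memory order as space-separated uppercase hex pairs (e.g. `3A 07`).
D2 93 18 00

L6: lsli op=0x1a:5|rd=2:3|imm=147:8 ⇒ 0xd293 ⇒ big d2 93
L7: push op=0x3:5|rd=0:3|pad=0:8 ⇒ 0x1800 ⇒ big 18 00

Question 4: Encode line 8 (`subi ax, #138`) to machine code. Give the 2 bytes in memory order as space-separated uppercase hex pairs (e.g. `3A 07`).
L8: subi op=0x6:5|rd=0:3|imm=138:8 ⇒ 0x308a ⇒ big 30 8a

30 8A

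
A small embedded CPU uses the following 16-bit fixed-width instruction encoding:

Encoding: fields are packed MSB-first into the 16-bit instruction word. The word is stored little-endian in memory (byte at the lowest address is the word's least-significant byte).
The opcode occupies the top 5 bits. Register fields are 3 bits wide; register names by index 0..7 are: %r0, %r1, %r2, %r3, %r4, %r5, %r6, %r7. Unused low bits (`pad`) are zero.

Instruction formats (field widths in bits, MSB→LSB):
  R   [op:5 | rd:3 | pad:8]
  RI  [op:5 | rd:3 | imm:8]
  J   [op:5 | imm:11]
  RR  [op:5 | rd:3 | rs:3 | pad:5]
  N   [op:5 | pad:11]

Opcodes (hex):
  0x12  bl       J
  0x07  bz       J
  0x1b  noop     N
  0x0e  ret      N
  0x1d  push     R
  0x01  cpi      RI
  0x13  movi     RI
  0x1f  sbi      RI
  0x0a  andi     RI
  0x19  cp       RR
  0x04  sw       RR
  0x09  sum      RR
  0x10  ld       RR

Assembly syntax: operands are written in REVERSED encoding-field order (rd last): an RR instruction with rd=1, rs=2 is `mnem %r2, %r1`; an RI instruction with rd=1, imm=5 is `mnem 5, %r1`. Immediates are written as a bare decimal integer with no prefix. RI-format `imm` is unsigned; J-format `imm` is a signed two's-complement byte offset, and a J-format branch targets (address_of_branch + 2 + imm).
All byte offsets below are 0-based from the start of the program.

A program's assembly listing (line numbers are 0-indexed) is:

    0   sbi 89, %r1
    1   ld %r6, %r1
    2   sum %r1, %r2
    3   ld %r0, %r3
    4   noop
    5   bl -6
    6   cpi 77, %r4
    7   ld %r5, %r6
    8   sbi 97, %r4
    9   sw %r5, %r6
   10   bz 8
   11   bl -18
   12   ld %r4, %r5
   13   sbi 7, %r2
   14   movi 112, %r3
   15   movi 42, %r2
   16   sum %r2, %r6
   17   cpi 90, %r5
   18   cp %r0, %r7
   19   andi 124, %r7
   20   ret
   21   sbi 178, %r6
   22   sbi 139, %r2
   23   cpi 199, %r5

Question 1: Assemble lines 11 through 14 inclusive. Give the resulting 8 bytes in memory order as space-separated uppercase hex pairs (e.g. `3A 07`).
EE 97 80 85 07 FA 70 9B

line 11 (bl): pack op=0x12:5|imm=-18:11 = 0x97ee; little→ ee 97
line 12 (ld): pack op=0x10:5|rd=5:3|rs=4:3|pad=0:5 = 0x8580; little→ 80 85
line 13 (sbi): pack op=0x1f:5|rd=2:3|imm=7:8 = 0xfa07; little→ 07 fa
line 14 (movi): pack op=0x13:5|rd=3:3|imm=112:8 = 0x9b70; little→ 70 9b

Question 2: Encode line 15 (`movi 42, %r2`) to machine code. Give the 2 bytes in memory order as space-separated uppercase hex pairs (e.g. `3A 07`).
L15: movi op=0x13:5|rd=2:3|imm=42:8 ⇒ 0x9a2a ⇒ little 2a 9a

2A 9A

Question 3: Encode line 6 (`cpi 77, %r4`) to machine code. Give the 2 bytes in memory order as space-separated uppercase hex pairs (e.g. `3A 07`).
line 6 (cpi): pack op=0x1:5|rd=4:3|imm=77:8 = 0x0c4d; little→ 4d 0c

4D 0C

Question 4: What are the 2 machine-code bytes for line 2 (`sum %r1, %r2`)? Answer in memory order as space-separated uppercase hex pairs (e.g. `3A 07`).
20 4A

line 2 (sum): pack op=0x9:5|rd=2:3|rs=1:3|pad=0:5 = 0x4a20; little→ 20 4a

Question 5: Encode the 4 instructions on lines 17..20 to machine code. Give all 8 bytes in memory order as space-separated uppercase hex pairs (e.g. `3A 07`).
17. cpi fields op=0x1:5|rd=5:3|imm=90:8 → word 0d5ah → 5a 0d
18. cp fields op=0x19:5|rd=7:3|rs=0:3|pad=0:5 → word cf00h → 00 cf
19. andi fields op=0xa:5|rd=7:3|imm=124:8 → word 577ch → 7c 57
20. ret fields op=0xe:5|pad=0:11 → word 7000h → 00 70

5A 0D 00 CF 7C 57 00 70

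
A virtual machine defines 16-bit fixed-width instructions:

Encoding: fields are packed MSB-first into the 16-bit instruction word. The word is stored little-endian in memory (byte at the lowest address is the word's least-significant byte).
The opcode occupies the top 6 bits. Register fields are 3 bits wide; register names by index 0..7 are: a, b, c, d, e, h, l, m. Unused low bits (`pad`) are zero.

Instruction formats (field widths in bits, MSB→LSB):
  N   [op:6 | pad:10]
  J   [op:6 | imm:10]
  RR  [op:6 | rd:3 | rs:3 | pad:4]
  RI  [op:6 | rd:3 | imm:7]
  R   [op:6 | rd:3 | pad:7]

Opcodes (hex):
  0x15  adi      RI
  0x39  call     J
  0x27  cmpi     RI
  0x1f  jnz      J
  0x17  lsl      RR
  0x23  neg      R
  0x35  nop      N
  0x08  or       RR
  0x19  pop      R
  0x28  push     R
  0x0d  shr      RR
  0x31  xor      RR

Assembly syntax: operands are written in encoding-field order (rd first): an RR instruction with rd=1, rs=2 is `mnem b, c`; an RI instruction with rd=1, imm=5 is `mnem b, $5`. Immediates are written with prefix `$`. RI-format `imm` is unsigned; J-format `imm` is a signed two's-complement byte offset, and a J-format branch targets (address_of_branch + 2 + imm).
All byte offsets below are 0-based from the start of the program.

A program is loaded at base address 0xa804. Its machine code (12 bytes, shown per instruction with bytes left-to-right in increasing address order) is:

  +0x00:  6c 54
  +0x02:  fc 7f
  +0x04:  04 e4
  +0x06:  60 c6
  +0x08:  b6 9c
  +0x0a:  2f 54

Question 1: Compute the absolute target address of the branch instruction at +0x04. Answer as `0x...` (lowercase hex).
[04] 04 e4 → 0xe404
  top 6b → 0x39 → call [J]
  [9:0] imm=4 = $4
  target = base 0xa804 + off 0x04 + 2 + imm 4 = 0xa80e

0xa80e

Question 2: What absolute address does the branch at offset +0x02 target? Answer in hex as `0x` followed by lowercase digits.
0xa804

[02] fc 7f → 0x7ffc
  top 6b → 0x1f → jnz [J]
  [9:0] imm=1020 (s10→-4) = $-4
  target = base 0xa804 + off 0x02 + 2 + imm -4 = 0xa804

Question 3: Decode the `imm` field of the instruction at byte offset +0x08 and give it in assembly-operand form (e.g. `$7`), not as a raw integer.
@+08  little-endian(b6 9c) = 0x9cb6
  op=0x9cb6>>10=0x27 ⇒ cmpi (RI)
  [9:7] rd=1 = b
  [6:0] imm=54 = $54

$54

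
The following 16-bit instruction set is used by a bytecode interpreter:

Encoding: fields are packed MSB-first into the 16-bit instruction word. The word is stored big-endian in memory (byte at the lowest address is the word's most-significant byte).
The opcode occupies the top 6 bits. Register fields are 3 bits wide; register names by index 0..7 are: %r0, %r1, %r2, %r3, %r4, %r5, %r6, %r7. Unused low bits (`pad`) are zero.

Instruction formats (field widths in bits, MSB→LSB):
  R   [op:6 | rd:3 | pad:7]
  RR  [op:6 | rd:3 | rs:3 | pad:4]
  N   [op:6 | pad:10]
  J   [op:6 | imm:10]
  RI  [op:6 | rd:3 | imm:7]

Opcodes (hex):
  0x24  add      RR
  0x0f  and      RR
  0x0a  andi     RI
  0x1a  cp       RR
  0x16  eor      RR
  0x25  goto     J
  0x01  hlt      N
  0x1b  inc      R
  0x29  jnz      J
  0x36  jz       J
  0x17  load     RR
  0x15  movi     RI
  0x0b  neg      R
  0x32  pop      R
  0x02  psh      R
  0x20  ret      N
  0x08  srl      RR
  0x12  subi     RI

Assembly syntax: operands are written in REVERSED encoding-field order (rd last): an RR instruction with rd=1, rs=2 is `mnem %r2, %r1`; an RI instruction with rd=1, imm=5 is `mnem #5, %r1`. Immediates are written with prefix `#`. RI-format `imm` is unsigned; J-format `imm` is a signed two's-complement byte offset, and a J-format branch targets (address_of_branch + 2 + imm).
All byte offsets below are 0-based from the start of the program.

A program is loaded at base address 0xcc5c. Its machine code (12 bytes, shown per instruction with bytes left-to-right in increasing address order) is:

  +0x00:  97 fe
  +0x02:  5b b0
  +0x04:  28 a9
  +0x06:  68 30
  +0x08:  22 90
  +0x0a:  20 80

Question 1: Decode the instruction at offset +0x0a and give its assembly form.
srl %r0, %r1

@+0a  big-endian(20 80) = 0x2080
  top 6b → 0x8 → srl [RR]
  [9:7] rd=1 = %r1
  [6:4] rs=0 = %r0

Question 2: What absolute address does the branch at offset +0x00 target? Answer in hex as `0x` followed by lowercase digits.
+0x00: 97 fe ⇒ word 0x97fe (big)
  opcode bits[15:10]=0x25: goto/J
  imm: (w>>0)&0x3ff=0x3fe (s10→-2) → #-2
  target = base 0xcc5c + off 0x00 + 2 + imm -2 = 0xcc5c

0xcc5c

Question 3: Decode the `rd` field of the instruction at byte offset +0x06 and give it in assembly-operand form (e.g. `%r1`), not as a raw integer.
%r0

[06] 68 30 → 0x6830
  opcode bits[15:10]=0x1a: cp/RR
  rd@[9:7]=0x0 ⇒ %r0
  rs@[6:4]=0x3 ⇒ %r3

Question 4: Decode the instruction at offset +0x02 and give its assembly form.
eor %r3, %r7

@+02  big-endian(5b b0) = 0x5bb0
  op=0x5bb0>>10=0x16 ⇒ eor (RR)
  [9:7] rd=7 = %r7
  [6:4] rs=3 = %r3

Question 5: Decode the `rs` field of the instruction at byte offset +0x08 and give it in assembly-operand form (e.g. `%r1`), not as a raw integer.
[08] 22 90 → 0x2290
  op=0x2290>>10=0x8 ⇒ srl (RR)
  rd: (w>>7)&0x7=0x5 → %r5
  rs: (w>>4)&0x7=0x1 → %r1

%r1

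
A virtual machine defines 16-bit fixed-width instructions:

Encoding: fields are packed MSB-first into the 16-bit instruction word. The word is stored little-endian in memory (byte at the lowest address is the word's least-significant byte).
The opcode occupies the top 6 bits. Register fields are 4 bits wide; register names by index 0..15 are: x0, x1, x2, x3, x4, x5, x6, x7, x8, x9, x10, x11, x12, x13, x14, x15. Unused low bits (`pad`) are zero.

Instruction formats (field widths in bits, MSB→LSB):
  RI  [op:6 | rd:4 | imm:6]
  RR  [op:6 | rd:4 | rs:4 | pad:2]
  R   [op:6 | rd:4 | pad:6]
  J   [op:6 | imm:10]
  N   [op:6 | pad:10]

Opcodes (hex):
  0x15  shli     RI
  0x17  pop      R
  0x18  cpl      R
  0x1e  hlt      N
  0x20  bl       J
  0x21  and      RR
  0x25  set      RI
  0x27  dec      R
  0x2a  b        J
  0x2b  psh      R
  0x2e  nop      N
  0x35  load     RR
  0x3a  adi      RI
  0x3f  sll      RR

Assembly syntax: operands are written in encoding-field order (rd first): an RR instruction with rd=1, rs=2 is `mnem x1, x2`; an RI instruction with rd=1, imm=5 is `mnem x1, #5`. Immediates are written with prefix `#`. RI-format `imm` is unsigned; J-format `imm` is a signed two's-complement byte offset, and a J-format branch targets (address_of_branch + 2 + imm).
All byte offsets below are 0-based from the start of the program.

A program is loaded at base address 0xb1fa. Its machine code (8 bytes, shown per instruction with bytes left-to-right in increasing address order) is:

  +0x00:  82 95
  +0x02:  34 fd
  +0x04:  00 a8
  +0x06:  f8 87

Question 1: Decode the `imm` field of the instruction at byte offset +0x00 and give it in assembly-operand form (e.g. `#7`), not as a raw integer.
#2

off 0x00: read 82 95 as little → 0x9582
  top 6b → 0x25 → set [RI]
  [9:6] rd=6 = x6
  [5:0] imm=2 = #2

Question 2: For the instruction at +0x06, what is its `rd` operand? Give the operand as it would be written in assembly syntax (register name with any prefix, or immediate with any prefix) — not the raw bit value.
x15

[06] f8 87 → 0x87f8
  op=0x87f8>>10=0x21 ⇒ and (RR)
  [9:6] rd=15 = x15
  [5:2] rs=14 = x14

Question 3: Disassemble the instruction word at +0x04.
b #0

+0x04: 00 a8 ⇒ word 0xa800 (little)
  opcode bits[15:10]=0x2a: b/J
  imm@[9:0]=0x0 ⇒ #0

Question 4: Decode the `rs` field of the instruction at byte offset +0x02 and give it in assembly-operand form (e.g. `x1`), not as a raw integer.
[02] 34 fd → 0xfd34
  op=0xfd34>>10=0x3f ⇒ sll (RR)
  rd: (w>>6)&0xf=0x4 → x4
  rs: (w>>2)&0xf=0xd → x13

x13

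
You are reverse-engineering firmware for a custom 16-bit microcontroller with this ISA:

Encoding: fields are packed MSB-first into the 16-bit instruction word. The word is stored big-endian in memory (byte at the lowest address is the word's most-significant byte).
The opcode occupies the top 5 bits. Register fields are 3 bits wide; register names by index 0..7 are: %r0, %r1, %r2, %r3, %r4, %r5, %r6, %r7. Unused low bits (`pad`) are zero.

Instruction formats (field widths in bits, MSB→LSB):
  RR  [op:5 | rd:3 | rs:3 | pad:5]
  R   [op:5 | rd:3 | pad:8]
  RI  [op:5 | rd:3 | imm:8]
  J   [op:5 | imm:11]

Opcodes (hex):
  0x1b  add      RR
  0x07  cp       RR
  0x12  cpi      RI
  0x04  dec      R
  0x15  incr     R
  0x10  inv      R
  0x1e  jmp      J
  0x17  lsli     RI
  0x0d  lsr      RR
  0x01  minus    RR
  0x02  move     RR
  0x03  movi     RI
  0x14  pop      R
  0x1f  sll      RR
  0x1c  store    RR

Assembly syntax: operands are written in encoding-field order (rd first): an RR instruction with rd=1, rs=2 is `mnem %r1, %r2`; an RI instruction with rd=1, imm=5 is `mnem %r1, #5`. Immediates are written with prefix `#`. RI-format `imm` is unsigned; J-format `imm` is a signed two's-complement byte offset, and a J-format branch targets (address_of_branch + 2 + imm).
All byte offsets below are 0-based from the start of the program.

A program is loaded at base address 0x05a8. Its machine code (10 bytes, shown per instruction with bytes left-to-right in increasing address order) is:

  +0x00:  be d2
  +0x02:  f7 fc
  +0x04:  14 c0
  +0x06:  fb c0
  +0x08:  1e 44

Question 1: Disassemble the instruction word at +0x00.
+0x00: be d2 ⇒ word 0xbed2 (big)
  top 5b → 0x17 → lsli [RI]
  rd: (w>>8)&0x7=0x6 → %r6
  imm: (w>>0)&0xff=0xd2 → #210

lsli %r6, #210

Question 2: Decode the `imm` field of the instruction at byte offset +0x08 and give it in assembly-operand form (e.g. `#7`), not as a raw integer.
+0x08: 1e 44 ⇒ word 0x1e44 (big)
  op=0x1e44>>11=0x3 ⇒ movi (RI)
  rd@[10:8]=0x6 ⇒ %r6
  imm@[7:0]=0x44 ⇒ #68

#68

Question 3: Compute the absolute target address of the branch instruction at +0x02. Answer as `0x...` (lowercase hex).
0x05a8

@+02  big-endian(f7 fc) = 0xf7fc
  op=0xf7fc>>11=0x1e ⇒ jmp (J)
  imm@[10:0]=0x7fc (s11→-4) ⇒ #-4
  target = base 0x05a8 + off 0x02 + 2 + imm -4 = 0x05a8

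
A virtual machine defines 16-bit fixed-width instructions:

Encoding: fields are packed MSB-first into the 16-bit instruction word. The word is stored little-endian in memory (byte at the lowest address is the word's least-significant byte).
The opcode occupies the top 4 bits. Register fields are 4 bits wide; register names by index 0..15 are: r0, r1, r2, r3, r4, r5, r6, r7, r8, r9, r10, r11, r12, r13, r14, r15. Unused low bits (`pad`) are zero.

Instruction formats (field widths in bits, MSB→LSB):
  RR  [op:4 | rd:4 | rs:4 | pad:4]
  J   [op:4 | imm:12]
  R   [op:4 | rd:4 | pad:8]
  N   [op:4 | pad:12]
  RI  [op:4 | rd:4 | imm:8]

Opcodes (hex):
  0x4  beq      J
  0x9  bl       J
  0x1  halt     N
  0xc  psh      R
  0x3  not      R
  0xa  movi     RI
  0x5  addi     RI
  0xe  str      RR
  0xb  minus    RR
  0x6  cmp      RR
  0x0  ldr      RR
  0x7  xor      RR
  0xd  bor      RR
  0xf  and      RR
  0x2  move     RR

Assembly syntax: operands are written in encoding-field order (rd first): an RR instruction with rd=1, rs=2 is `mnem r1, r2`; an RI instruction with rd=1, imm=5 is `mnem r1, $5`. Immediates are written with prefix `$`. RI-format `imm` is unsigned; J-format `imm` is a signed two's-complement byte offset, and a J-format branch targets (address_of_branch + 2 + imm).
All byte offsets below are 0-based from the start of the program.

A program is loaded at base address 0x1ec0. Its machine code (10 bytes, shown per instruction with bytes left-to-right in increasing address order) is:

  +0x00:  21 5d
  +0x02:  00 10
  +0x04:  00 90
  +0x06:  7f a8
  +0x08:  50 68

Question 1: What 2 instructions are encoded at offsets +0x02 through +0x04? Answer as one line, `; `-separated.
[02] 00 10 → 0x1000
  top 4b → 0x1 → halt [N]
[04] 00 90 → 0x9000
  top 4b → 0x9 → bl [J]
  [11:0] imm=0 = $0

halt; bl $0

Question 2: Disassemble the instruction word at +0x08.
cmp r8, r5

+0x08: 50 68 ⇒ word 0x6850 (little)
  opcode bits[15:12]=0x6: cmp/RR
  rd: (w>>8)&0xf=0x8 → r8
  rs: (w>>4)&0xf=0x5 → r5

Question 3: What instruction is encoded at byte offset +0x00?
off 0x00: read 21 5d as little → 0x5d21
  op=0x5d21>>12=0x5 ⇒ addi (RI)
  rd@[11:8]=0xd ⇒ r13
  imm@[7:0]=0x21 ⇒ $33

addi r13, $33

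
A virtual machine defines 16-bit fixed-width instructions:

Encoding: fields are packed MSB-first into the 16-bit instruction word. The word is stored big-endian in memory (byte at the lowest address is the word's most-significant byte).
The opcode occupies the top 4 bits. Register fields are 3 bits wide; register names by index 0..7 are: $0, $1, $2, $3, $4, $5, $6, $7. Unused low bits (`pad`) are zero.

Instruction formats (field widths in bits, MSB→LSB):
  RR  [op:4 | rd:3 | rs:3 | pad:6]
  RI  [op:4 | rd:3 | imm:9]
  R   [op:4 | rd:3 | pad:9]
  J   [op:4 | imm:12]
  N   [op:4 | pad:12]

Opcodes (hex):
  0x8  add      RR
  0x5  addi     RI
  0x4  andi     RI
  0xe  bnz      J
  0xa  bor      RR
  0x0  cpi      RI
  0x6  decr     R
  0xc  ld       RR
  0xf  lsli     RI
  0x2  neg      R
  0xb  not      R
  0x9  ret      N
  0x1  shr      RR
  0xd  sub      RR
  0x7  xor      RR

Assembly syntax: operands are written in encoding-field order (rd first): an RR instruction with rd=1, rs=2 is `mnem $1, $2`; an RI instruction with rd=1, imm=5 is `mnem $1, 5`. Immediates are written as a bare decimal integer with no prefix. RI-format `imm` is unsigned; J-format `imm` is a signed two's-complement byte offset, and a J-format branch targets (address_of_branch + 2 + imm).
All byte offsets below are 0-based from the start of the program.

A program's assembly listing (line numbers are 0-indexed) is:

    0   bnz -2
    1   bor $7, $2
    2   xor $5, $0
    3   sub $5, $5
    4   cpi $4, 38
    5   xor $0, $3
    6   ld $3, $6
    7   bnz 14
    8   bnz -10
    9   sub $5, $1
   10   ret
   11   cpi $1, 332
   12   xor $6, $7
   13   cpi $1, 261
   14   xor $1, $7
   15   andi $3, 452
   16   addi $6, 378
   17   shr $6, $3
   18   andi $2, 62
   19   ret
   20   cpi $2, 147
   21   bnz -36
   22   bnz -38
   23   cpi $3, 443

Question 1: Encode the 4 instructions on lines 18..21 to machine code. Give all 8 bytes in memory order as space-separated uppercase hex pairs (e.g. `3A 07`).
L18: andi op=0x4:4|rd=2:3|imm=62:9 ⇒ 0x443e ⇒ big 44 3e
L19: ret op=0x9:4|pad=0:12 ⇒ 0x9000 ⇒ big 90 00
L20: cpi op=0x0:4|rd=2:3|imm=147:9 ⇒ 0x0493 ⇒ big 04 93
L21: bnz op=0xe:4|imm=-36:12 ⇒ 0xefdc ⇒ big ef dc

44 3E 90 00 04 93 EF DC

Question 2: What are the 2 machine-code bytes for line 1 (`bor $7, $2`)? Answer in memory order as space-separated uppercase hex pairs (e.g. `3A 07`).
L1: bor op=0xa:4|rd=7:3|rs=2:3|pad=0:6 ⇒ 0xae80 ⇒ big ae 80

AE 80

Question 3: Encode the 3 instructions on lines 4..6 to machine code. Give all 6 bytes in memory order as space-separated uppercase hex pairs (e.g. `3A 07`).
line 4 (cpi): pack op=0x0:4|rd=4:3|imm=38:9 = 0x0826; big→ 08 26
line 5 (xor): pack op=0x7:4|rd=0:3|rs=3:3|pad=0:6 = 0x70c0; big→ 70 c0
line 6 (ld): pack op=0xc:4|rd=3:3|rs=6:3|pad=0:6 = 0xc780; big→ c7 80

08 26 70 C0 C7 80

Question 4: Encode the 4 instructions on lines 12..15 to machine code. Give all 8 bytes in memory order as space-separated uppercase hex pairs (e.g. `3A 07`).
7D C0 03 05 73 C0 47 C4

line 12 (xor): pack op=0x7:4|rd=6:3|rs=7:3|pad=0:6 = 0x7dc0; big→ 7d c0
line 13 (cpi): pack op=0x0:4|rd=1:3|imm=261:9 = 0x0305; big→ 03 05
line 14 (xor): pack op=0x7:4|rd=1:3|rs=7:3|pad=0:6 = 0x73c0; big→ 73 c0
line 15 (andi): pack op=0x4:4|rd=3:3|imm=452:9 = 0x47c4; big→ 47 c4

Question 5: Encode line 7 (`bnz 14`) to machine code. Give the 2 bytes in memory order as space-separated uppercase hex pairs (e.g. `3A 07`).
E0 0E

7. bnz fields op=0xe:4|imm=14:12 → word e00eh → e0 0e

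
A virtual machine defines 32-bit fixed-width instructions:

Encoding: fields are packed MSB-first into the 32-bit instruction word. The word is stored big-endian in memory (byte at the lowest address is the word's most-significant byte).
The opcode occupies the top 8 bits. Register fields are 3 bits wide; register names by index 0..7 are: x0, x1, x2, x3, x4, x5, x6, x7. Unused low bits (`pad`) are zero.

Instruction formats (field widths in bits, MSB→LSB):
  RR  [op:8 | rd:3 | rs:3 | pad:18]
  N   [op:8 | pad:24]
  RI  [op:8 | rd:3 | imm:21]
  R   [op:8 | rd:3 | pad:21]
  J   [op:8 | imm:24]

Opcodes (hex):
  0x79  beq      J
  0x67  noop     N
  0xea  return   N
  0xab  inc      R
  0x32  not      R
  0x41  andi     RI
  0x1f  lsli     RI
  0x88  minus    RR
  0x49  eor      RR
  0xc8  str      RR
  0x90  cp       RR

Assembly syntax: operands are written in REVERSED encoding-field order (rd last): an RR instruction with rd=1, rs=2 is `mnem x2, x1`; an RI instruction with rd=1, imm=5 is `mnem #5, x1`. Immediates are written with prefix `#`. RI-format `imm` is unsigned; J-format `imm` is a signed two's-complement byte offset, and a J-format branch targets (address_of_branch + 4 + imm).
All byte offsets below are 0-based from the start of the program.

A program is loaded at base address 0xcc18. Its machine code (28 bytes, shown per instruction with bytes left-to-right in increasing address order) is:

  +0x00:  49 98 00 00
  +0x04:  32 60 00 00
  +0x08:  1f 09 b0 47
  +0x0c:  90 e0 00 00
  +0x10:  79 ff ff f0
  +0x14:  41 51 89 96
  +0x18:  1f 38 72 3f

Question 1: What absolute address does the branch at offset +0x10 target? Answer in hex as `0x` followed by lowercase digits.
0xcc1c

[10] 79 ff ff f0 → 0x79fffff0
  op=0x79fffff0>>24=0x79 ⇒ beq (J)
  imm@[23:0]=0xfffff0 (s24→-16) ⇒ #-16
  target = base 0xcc18 + off 0x10 + 4 + imm -16 = 0xcc1c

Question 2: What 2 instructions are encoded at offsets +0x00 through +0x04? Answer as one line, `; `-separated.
eor x6, x4; not x3

[00] 49 98 00 00 → 0x49980000
  opcode bits[31:24]=0x49: eor/RR
  [23:21] rd=4 = x4
  [20:18] rs=6 = x6
[04] 32 60 00 00 → 0x32600000
  opcode bits[31:24]=0x32: not/R
  [23:21] rd=3 = x3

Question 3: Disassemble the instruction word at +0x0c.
off 0x0c: read 90 e0 00 00 as big → 0x90e00000
  top 8b → 0x90 → cp [RR]
  rd@[23:21]=0x7 ⇒ x7
  rs@[20:18]=0x0 ⇒ x0

cp x0, x7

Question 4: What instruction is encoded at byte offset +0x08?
+0x08: 1f 09 b0 47 ⇒ word 0x1f09b047 (big)
  top 8b → 0x1f → lsli [RI]
  rd: (w>>21)&0x7=0x0 → x0
  imm: (w>>0)&0x1fffff=0x9b047 → #634951

lsli #634951, x0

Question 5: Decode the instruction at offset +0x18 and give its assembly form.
off 0x18: read 1f 38 72 3f as big → 0x1f38723f
  opcode bits[31:24]=0x1f: lsli/RI
  rd@[23:21]=0x1 ⇒ x1
  imm@[20:0]=0x18723f ⇒ #1602111

lsli #1602111, x1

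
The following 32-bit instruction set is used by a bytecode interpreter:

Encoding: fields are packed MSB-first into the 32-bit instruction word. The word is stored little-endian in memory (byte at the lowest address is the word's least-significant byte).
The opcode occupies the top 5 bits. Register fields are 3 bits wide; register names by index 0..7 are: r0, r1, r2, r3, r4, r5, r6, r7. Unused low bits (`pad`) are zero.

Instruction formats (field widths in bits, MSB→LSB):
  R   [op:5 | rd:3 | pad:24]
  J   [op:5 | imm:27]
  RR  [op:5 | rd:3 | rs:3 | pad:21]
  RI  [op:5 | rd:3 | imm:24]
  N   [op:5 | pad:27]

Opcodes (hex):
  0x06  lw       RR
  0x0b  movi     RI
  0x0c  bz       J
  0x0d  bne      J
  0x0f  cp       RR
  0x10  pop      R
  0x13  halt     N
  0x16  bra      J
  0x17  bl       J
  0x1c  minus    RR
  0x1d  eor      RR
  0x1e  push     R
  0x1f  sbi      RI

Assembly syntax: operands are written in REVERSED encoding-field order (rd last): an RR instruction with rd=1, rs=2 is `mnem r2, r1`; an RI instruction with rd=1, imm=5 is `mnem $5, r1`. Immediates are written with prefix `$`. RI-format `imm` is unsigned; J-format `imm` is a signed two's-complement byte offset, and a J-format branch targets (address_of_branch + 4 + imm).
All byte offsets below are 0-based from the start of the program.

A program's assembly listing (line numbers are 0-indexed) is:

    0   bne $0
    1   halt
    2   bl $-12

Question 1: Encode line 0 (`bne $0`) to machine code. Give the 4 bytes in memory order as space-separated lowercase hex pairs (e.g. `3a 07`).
line 0 (bne): pack op=0xd:5|imm=0:27 = 0x68000000; little→ 00 00 00 68

00 00 00 68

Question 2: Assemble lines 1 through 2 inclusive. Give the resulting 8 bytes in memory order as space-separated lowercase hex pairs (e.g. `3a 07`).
00 00 00 98 f4 ff ff bf

1. halt fields op=0x13:5|pad=0:27 → word 98000000h → 00 00 00 98
2. bl fields op=0x17:5|imm=-12:27 → word bffffff4h → f4 ff ff bf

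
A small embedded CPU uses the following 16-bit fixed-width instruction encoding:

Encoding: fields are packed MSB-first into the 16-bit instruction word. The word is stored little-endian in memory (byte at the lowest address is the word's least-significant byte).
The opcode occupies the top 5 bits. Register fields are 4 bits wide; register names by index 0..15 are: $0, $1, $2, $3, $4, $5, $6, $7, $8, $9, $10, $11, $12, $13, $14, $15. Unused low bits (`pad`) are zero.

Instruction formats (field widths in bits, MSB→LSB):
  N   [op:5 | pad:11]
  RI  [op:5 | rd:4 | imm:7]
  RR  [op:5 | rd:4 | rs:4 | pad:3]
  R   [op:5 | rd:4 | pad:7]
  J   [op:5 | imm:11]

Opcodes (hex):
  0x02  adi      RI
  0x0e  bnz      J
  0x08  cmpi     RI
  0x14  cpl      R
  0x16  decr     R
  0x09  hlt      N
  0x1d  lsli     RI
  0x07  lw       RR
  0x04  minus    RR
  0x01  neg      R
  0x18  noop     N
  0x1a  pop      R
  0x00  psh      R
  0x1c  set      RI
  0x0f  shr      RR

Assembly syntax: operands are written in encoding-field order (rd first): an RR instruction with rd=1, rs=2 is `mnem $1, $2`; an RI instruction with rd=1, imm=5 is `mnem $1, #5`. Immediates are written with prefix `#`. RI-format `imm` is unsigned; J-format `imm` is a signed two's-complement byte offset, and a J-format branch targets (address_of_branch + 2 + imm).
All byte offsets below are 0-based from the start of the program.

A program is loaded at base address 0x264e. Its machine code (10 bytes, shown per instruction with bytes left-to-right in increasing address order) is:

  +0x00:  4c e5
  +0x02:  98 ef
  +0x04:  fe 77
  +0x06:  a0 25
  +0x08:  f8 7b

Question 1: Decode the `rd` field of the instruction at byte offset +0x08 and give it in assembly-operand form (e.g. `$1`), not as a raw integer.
$7

off 0x08: read f8 7b as little → 0x7bf8
  opcode bits[15:11]=0xf: shr/RR
  [10:7] rd=7 = $7
  [6:3] rs=15 = $15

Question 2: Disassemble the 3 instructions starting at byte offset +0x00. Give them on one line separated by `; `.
set $10, #76; lsli $15, #24; bnz #-2

+0x00: 4c e5 ⇒ word 0xe54c (little)
  top 5b → 0x1c → set [RI]
  rd@[10:7]=0xa ⇒ $10
  imm@[6:0]=0x4c ⇒ #76
+0x02: 98 ef ⇒ word 0xef98 (little)
  top 5b → 0x1d → lsli [RI]
  rd@[10:7]=0xf ⇒ $15
  imm@[6:0]=0x18 ⇒ #24
+0x04: fe 77 ⇒ word 0x77fe (little)
  top 5b → 0xe → bnz [J]
  imm@[10:0]=0x7fe (s11→-2) ⇒ #-2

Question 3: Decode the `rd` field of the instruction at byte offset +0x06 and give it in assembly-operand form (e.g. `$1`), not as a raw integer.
$11

@+06  little-endian(a0 25) = 0x25a0
  op=0x25a0>>11=0x4 ⇒ minus (RR)
  rd: (w>>7)&0xf=0xb → $11
  rs: (w>>3)&0xf=0x4 → $4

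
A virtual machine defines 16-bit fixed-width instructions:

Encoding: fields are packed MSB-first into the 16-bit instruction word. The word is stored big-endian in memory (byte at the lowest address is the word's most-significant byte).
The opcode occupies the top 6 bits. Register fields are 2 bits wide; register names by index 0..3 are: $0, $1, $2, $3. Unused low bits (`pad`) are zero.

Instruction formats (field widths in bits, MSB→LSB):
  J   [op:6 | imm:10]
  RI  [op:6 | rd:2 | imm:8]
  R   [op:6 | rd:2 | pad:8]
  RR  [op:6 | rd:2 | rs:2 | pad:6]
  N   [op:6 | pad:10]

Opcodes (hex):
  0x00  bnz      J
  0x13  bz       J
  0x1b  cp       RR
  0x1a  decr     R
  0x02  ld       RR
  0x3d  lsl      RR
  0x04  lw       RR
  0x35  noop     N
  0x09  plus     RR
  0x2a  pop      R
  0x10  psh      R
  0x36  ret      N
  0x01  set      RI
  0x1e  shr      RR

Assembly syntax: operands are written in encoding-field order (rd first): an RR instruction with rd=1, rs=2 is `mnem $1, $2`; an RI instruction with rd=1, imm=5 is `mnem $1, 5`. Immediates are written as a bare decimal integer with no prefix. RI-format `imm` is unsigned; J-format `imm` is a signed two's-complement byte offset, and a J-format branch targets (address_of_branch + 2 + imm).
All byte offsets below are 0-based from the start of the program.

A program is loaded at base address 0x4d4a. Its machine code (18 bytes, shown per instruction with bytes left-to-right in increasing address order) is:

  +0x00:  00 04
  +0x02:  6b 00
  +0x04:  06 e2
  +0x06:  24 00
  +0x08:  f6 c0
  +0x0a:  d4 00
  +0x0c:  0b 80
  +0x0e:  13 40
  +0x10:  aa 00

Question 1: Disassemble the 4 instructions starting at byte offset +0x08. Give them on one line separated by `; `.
[08] f6 c0 → 0xf6c0
  opcode bits[15:10]=0x3d: lsl/RR
  rd: (w>>8)&0x3=0x2 → $2
  rs: (w>>6)&0x3=0x3 → $3
[0a] d4 00 → 0xd400
  opcode bits[15:10]=0x35: noop/N
[0c] 0b 80 → 0x0b80
  opcode bits[15:10]=0x2: ld/RR
  rd: (w>>8)&0x3=0x3 → $3
  rs: (w>>6)&0x3=0x2 → $2
[0e] 13 40 → 0x1340
  opcode bits[15:10]=0x4: lw/RR
  rd: (w>>8)&0x3=0x3 → $3
  rs: (w>>6)&0x3=0x1 → $1

lsl $2, $3; noop; ld $3, $2; lw $3, $1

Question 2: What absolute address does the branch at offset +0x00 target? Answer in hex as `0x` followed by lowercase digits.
0x4d50

off 0x00: read 00 04 as big → 0x0004
  opcode bits[15:10]=0x0: bnz/J
  imm: (w>>0)&0x3ff=0x4 → 4
  target = base 0x4d4a + off 0x00 + 2 + imm 4 = 0x4d50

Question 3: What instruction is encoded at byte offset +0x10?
pop $2

@+10  big-endian(aa 00) = 0xaa00
  op=0xaa00>>10=0x2a ⇒ pop (R)
  rd: (w>>8)&0x3=0x2 → $2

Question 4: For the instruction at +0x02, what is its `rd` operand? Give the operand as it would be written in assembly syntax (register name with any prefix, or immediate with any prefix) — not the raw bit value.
@+02  big-endian(6b 00) = 0x6b00
  top 6b → 0x1a → decr [R]
  rd@[9:8]=0x3 ⇒ $3

$3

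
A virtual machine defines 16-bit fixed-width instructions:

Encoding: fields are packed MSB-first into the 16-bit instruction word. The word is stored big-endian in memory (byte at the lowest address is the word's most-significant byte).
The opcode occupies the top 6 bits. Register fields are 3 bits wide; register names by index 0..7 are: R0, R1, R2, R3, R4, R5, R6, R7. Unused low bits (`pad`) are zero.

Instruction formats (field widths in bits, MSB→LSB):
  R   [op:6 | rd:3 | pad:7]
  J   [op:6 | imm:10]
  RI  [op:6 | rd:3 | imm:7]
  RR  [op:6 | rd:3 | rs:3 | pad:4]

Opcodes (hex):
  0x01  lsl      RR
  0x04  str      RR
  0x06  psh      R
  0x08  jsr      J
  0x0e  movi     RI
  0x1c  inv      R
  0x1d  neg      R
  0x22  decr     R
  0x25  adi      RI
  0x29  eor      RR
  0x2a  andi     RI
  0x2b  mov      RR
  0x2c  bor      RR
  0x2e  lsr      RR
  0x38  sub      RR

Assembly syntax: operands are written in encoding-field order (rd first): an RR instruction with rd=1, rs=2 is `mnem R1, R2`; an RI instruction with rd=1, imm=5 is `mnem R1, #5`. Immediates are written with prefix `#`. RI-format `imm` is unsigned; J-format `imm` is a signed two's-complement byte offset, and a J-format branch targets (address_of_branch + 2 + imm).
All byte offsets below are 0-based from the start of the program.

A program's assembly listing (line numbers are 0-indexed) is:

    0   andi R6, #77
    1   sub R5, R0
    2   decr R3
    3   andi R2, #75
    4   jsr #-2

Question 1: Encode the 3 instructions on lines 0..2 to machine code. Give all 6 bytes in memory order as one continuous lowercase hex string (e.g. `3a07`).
ab4de2808980

line 0 (andi): pack op=0x2a:6|rd=6:3|imm=77:7 = 0xab4d; big→ ab 4d
line 1 (sub): pack op=0x38:6|rd=5:3|rs=0:3|pad=0:4 = 0xe280; big→ e2 80
line 2 (decr): pack op=0x22:6|rd=3:3|pad=0:7 = 0x8980; big→ 89 80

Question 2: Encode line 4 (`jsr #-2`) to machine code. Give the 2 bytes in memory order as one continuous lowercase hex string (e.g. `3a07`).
4. jsr fields op=0x8:6|imm=-2:10 → word 23feh → 23 fe

23fe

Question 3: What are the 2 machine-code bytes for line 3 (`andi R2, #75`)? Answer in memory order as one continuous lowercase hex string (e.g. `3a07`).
3. andi fields op=0x2a:6|rd=2:3|imm=75:7 → word a94bh → a9 4b

a94b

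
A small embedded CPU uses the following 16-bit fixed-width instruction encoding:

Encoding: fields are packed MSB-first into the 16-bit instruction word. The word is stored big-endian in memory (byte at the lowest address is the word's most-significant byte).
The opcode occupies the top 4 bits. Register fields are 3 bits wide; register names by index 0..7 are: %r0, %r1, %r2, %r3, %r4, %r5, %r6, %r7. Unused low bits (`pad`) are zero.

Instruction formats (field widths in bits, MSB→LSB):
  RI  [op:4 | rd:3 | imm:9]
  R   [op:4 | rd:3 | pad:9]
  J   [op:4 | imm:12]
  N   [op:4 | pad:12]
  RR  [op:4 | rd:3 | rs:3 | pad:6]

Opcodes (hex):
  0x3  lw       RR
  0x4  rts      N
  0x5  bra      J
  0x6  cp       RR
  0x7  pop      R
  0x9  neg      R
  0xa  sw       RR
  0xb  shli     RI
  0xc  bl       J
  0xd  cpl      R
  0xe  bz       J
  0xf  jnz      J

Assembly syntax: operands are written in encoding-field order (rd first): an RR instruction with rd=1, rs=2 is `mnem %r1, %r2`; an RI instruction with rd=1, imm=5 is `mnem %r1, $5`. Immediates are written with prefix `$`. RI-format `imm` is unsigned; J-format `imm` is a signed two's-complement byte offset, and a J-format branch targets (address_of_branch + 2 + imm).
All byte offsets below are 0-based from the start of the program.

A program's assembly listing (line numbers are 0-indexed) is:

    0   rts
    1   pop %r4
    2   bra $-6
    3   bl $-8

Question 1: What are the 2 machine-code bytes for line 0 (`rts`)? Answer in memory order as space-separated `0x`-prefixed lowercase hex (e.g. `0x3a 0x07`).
0. rts fields op=0x4:4|pad=0:12 → word 4000h → 40 00

0x40 0x00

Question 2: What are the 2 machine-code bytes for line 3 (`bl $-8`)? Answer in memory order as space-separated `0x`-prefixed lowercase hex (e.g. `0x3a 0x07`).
0xcf 0xf8

3. bl fields op=0xc:4|imm=-8:12 → word cff8h → cf f8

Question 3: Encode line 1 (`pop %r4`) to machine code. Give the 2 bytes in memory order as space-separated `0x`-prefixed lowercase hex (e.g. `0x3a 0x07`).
0x78 0x00

1. pop fields op=0x7:4|rd=4:3|pad=0:9 → word 7800h → 78 00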